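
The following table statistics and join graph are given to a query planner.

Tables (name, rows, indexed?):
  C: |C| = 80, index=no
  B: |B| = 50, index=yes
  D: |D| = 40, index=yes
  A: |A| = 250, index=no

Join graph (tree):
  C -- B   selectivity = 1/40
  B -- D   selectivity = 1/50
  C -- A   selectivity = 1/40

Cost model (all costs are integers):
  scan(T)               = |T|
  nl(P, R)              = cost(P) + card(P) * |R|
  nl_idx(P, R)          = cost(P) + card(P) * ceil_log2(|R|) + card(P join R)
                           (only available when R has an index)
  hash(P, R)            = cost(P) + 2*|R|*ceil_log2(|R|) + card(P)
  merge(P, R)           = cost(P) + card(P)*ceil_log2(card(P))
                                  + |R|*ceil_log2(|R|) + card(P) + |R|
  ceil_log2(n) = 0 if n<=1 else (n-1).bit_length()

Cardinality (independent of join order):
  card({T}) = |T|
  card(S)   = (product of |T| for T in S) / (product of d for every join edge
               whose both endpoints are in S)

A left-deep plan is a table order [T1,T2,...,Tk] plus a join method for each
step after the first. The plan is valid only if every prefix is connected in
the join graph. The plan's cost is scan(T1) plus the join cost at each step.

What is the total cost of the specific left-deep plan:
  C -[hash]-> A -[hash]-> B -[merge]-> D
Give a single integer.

12415

step 1: scan C: cost=80, card=80
step 2: join A via hash
    card(P join A) = 80*250/(40) = 500
    cost = 80 + 2*250*8 + 80 = 4160
step 3: join B via hash
    card(P join B) = 500*50/(40) = 625
    cost = 4160 + 2*50*6 + 500 = 5260
step 4: join D via merge
    card(P join D) = 625*40/(50) = 500
    cost = 5260 + 625*10 + 40*6 + 625 + 40 = 12415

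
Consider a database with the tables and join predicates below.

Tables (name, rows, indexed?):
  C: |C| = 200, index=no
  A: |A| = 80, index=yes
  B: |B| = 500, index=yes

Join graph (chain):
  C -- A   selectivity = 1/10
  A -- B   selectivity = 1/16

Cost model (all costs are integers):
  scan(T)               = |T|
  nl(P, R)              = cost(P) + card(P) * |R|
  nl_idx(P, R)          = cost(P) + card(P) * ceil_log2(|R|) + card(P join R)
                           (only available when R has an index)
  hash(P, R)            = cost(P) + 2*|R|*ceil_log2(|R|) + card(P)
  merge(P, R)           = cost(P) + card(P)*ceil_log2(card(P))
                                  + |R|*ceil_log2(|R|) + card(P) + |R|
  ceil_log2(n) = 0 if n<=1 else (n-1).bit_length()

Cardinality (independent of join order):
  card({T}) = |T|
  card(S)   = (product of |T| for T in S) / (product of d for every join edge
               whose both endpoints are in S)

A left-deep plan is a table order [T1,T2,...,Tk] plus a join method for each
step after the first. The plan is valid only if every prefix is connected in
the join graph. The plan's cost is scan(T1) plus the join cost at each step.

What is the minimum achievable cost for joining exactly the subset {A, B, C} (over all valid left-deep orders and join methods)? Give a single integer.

Selinger DP over subsets of {A,B,C}:
  {C}: scan cost=200, card=200
  {A}: scan cost=80, card=80
  {B}: scan cost=500, card=500
  {AC}: card=1600; try (A,hash)→1520, (C,merge)→2520, (A,merge)→2640, (A,nl_idx)→3200, (C,hash)→3360, (C,nl)→16080 …(+1); best=1520 via (A,hash)
  {AB}: card=2500; try (A,hash)→2120, (B,nl_idx)→3300, (B,merge)→5720, (A,merge)→6140, (A,nl_idx)→6500, (B,hash)→9160 …(+2); best=2120 via (A,hash)
  {ABC}: card=50000; try (C,hash)→7820, (B,hash)→12120, (B,merge)→25720, (C,merge)→36420, (B,nl_idx)→65920, (C,nl)→502120 …(+1); best=7820 via (C,hash)

7820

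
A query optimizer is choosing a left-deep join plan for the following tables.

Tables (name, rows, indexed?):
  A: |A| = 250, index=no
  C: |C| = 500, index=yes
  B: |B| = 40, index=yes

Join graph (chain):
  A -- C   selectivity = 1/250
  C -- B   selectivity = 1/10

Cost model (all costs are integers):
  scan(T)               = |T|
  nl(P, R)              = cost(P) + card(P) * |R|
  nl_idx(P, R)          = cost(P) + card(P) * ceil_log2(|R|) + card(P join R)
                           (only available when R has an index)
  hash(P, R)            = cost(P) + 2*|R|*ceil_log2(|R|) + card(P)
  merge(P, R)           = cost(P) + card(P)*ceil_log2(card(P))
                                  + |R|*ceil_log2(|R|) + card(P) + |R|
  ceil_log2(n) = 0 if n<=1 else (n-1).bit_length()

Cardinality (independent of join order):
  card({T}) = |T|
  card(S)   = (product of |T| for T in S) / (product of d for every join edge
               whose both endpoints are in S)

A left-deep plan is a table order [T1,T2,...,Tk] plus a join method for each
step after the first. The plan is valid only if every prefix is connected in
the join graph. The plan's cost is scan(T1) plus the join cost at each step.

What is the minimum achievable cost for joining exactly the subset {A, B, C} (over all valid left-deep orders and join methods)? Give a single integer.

3980

Selinger DP over subsets of {A,B,C}:
  {A}: scan cost=250, card=250
  {C}: scan cost=500, card=500
  {B}: scan cost=40, card=40
  {AC}: card=500; try (C,nl_idx)→3000, (A,hash)→5000, (C,merge)→7500, (A,merge)→7750, (C,hash)→9500, (C,nl)→125250 …(+1); best=3000 via (C,nl_idx)
  {BC}: card=2000; try (B,hash)→1480, (C,nl_idx)→2400, (C,merge)→5320, (B,nl_idx)→5500, (B,merge)→5780, (C,hash)→9080 …(+2); best=1480 via (B,hash)
  {ABC}: card=2000; try (B,hash)→3980, (A,hash)→7480, (B,nl_idx)→8000, (B,merge)→8280, (B,nl)→23000, (A,merge)→27730 …(+1); best=3980 via (B,hash)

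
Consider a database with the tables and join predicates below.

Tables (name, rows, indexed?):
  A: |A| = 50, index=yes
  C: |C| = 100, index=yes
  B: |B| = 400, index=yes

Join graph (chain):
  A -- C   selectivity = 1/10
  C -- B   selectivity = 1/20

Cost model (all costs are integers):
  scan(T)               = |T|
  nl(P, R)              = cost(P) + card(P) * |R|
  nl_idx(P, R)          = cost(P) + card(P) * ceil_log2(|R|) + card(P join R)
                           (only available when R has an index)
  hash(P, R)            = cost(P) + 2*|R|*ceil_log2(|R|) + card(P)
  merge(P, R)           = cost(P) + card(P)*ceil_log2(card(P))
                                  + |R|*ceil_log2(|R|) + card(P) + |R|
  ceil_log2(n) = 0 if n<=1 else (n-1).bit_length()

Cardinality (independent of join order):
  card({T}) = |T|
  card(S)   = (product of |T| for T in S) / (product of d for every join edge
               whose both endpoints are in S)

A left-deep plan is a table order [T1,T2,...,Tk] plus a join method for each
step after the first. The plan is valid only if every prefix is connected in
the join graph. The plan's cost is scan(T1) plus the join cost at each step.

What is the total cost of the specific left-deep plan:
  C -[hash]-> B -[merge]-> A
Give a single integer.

31750

step 1: scan C: cost=100, card=100
step 2: join B via hash
    card(P join B) = 100*400/(20) = 2000
    cost = 100 + 2*400*9 + 100 = 7400
step 3: join A via merge
    card(P join A) = 2000*50/(10) = 10000
    cost = 7400 + 2000*11 + 50*6 + 2000 + 50 = 31750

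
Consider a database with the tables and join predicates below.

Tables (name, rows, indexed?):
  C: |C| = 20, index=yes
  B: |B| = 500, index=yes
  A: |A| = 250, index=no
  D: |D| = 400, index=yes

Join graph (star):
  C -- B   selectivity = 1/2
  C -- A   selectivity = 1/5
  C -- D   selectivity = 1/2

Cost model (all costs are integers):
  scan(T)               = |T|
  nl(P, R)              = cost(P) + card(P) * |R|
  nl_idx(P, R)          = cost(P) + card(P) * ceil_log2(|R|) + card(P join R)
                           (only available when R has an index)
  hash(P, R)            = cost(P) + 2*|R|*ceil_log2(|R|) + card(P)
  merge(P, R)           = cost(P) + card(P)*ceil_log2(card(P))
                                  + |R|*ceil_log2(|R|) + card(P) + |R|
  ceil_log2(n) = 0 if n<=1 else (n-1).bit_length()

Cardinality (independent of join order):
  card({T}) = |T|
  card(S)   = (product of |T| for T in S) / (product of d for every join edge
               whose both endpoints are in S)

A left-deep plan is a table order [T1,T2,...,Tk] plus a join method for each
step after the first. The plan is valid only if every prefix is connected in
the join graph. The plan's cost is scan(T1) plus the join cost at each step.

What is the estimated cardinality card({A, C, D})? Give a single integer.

Tables in S: A(250), C(20), D(400)
Edges inside S: C-A(d=5), C-D(d=2)
numerator = 250 * 20 * 400 = 2000000
denominator = 5 * 2 = 10
card(S) = 2000000 / 10 = 200000

200000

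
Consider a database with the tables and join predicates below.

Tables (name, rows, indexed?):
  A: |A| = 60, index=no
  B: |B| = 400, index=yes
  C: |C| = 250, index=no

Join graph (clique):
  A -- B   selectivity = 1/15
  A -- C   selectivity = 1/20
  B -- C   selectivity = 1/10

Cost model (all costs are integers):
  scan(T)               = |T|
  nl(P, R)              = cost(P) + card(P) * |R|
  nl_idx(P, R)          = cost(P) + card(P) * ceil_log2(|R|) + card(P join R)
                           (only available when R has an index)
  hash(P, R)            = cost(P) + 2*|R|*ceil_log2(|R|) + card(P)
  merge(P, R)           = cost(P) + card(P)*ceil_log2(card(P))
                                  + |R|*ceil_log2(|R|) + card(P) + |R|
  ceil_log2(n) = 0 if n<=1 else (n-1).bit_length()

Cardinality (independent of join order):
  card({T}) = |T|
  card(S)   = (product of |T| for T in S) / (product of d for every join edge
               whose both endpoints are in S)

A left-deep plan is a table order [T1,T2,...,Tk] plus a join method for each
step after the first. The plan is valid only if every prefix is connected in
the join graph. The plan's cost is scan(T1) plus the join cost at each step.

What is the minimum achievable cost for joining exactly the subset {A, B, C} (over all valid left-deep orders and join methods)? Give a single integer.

7120

Selinger DP over subsets of {A,B,C}:
  {A}: scan cost=60, card=60
  {B}: scan cost=400, card=400
  {C}: scan cost=250, card=250
  {AB}: card=1600; try (A,hash)→1520, (B,nl_idx)→2200, (B,merge)→4480, (A,merge)→4820, (B,hash)→7320, (B,nl)→24060 …(+1); best=1520 via (A,hash)
  {AC}: card=750; try (A,hash)→1220, (C,merge)→2730, (A,merge)→2920, (C,hash)→4120, (C,nl)→15060, (A,nl)→15250; best=1220 via (A,hash)
  {BC}: card=10000; try (C,hash)→4800, (B,merge)→6500, (C,merge)→6650, (B,hash)→7700, (B,nl_idx)→12500, (B,nl)→100250 …(+1); best=4800 via (C,hash)
  {ABC}: card=2000; try (C,hash)→7120, (B,hash)→9170, (B,nl_idx)→9970, (B,merge)→13470, (A,hash)→15520, (C,merge)→22970 …(+4); best=7120 via (C,hash)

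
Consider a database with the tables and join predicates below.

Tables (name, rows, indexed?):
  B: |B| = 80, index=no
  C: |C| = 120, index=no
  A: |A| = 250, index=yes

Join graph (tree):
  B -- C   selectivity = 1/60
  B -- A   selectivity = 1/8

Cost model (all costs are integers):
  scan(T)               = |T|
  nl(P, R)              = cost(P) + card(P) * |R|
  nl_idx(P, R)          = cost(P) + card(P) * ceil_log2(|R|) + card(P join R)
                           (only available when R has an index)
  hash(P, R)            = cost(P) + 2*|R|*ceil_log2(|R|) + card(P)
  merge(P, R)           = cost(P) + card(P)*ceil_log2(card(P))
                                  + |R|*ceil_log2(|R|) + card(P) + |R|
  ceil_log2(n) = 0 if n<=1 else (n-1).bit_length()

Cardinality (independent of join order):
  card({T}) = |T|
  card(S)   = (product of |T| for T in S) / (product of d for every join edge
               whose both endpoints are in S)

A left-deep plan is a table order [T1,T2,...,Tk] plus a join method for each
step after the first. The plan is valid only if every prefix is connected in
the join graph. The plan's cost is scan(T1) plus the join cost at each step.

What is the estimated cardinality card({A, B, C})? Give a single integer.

5000

Tables in S: A(250), B(80), C(120)
Edges inside S: B-C(d=60), B-A(d=8)
numerator = 250 * 80 * 120 = 2400000
denominator = 60 * 8 = 480
card(S) = 2400000 / 480 = 5000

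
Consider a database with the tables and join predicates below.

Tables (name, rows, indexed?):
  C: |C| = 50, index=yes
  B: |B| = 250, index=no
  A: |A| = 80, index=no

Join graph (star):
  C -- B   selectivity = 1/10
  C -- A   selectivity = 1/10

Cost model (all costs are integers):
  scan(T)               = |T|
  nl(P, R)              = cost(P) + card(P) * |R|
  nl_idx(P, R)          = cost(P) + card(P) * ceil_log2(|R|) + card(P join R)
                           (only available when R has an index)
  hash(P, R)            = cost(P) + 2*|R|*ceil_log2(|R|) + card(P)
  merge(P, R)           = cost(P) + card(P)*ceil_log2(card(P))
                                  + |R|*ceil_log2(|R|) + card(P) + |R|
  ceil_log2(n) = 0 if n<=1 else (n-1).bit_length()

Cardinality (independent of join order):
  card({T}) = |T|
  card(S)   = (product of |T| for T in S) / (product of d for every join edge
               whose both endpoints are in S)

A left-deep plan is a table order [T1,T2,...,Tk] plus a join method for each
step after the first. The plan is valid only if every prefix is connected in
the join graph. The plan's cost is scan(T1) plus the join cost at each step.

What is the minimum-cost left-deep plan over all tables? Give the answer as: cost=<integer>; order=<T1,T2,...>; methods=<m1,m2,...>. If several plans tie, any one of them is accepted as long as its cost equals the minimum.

cost=3470; order=B,C,A; methods=hash,hash

Selinger DP (subsets sized 1..n):
  {C}: scan cost=50, card=50
  {B}: scan cost=250, card=250
  {A}: scan cost=80, card=80
  {BC}: card=1250; try (C,hash)→1100, (B,merge)→2650, (C,merge)→2850, (C,nl_idx)→3000, (B,hash)→4100, (B,nl)→12550 …(+1); best=1100 via (C,hash)
  {AC}: card=400; try (C,hash)→760, (C,nl_idx)→960, (A,merge)→1040, (C,merge)→1070, (A,hash)→1220, (A,nl)→4050 …(+1); best=760 via (C,hash)
  {ABC}: card=10000; try (A,hash)→3470, (B,hash)→5160, (B,merge)→7010, (A,merge)→16740, (B,nl)→100760, (A,nl)→101100; best=3470 via (A,hash)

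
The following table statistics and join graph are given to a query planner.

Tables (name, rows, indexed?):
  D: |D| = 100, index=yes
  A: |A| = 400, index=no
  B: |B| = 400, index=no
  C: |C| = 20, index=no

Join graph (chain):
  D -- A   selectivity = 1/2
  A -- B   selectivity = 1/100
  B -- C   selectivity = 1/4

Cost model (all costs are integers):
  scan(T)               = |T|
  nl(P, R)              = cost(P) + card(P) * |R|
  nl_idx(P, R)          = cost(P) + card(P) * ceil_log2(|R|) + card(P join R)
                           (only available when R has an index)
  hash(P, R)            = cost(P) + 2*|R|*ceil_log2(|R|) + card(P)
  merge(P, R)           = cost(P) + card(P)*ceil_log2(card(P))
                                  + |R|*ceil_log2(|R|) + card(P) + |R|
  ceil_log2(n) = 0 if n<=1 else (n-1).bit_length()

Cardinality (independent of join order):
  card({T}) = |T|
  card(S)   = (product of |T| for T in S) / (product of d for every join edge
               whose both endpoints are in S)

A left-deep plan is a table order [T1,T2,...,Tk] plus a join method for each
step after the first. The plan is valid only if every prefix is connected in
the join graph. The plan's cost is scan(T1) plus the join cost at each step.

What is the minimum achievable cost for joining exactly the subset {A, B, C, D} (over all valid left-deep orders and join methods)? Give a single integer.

19200

Selinger DP over subsets of {A,B,C,D}:
  {D}: scan cost=100, card=100
  {A}: scan cost=400, card=400
  {B}: scan cost=400, card=400
  {C}: scan cost=20, card=20
  {AD}: card=20000; try (D,hash)→2200, (A,merge)→4900, (D,merge)→5200, (A,hash)→7400, (D,nl_idx)→23200, (A,nl)→40100 …(+1); best=2200 via (D,hash)
  {AB}: card=1600; try (B,hash)→8000, (A,hash)→8000, (B,merge)→8400, (A,merge)→8400, (B,nl)→160400, (A,nl)→160400; best=8000 via (B,hash)
  {BC}: card=2000; try (C,hash)→1000, (B,merge)→4140, (C,merge)→4520, (B,hash)→7240, (B,nl)→8020, (C,nl)→8400; best=1000 via (C,hash)
  {ABD}: card=80000; try (D,hash)→11000, (D,merge)→28000, (B,hash)→29400, (D,nl_idx)→99200, (D,nl)→168000, (B,merge)→326200 …(+1); best=11000 via (D,hash)
  {ABC}: card=8000; try (C,hash)→9800, (A,hash)→10200, (C,merge)→27320, (A,merge)→29000, (C,nl)→40000, (A,nl)→801000; best=9800 via (C,hash)
  {ABCD}: card=400000; try (D,hash)→19200, (C,hash)→91200, (D,merge)→122600, (D,nl_idx)→465800, (D,nl)→809800, (C,merge)→1451120 …(+1); best=19200 via (D,hash)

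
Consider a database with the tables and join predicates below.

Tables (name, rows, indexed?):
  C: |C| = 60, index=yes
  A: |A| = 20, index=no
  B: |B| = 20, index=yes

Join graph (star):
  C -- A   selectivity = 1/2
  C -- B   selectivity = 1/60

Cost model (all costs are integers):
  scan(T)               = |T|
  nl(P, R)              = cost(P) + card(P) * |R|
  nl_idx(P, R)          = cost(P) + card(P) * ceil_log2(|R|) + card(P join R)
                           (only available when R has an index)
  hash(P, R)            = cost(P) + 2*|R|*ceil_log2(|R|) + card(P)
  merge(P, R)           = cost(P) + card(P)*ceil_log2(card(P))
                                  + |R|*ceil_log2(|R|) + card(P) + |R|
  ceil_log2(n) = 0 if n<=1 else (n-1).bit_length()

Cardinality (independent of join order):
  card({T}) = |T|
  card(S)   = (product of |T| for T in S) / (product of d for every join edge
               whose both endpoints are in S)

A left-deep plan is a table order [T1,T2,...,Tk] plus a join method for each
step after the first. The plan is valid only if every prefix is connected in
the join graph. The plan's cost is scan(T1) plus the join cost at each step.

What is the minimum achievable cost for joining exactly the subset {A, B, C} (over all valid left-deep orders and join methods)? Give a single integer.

Selinger DP over subsets of {A,B,C}:
  {C}: scan cost=60, card=60
  {A}: scan cost=20, card=20
  {B}: scan cost=20, card=20
  {AC}: card=600; try (A,hash)→320, (C,merge)→560, (A,merge)→600, (C,nl_idx)→740, (C,hash)→760, (C,nl)→1220 …(+1); best=320 via (A,hash)
  {BC}: card=20; try (C,nl_idx)→160, (B,hash)→320, (B,nl_idx)→380, (C,merge)→560, (B,merge)→600, (C,hash)→760 …(+2); best=160 via (C,nl_idx)
  {ABC}: card=200; try (A,hash)→380, (A,merge)→400, (A,nl)→560, (B,hash)→1120, (B,nl_idx)→3520, (B,merge)→7040 …(+1); best=380 via (A,hash)

380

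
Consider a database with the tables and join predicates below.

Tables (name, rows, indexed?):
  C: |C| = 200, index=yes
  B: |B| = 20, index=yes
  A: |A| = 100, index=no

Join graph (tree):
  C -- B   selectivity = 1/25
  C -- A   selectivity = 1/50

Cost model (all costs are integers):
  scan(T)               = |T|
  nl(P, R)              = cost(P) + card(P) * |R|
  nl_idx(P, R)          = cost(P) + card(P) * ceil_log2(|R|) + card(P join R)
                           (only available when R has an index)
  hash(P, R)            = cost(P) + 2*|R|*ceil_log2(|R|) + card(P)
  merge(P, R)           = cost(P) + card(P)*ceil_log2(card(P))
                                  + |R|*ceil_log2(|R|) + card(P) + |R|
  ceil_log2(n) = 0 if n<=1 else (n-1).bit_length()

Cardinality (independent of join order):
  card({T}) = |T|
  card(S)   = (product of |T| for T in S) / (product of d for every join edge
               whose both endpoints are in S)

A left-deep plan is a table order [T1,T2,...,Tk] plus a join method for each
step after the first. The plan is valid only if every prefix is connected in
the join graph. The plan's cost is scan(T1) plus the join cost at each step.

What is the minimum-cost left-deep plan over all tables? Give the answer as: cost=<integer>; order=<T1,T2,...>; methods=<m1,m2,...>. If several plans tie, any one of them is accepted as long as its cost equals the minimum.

cost=1900; order=A,C,B; methods=nl_idx,hash

Selinger DP (subsets sized 1..n):
  {C}: scan cost=200, card=200
  {B}: scan cost=20, card=20
  {A}: scan cost=100, card=100
  {BC}: card=160; try (C,nl_idx)→340, (B,hash)→600, (B,nl_idx)→1360, (C,merge)→1940, (B,merge)→2120, (C,hash)→3240 …(+2); best=340 via (C,nl_idx)
  {AC}: card=400; try (C,nl_idx)→1300, (A,hash)→1800, (C,merge)→2700, (A,merge)→2800, (C,hash)→3400, (C,nl)→20100 …(+1); best=1300 via (C,nl_idx)
  {ABC}: card=320; try (B,hash)→1900, (A,hash)→1900, (A,merge)→2580, (B,nl_idx)→3620, (B,merge)→5420, (B,nl)→9300 …(+1); best=1900 via (B,hash)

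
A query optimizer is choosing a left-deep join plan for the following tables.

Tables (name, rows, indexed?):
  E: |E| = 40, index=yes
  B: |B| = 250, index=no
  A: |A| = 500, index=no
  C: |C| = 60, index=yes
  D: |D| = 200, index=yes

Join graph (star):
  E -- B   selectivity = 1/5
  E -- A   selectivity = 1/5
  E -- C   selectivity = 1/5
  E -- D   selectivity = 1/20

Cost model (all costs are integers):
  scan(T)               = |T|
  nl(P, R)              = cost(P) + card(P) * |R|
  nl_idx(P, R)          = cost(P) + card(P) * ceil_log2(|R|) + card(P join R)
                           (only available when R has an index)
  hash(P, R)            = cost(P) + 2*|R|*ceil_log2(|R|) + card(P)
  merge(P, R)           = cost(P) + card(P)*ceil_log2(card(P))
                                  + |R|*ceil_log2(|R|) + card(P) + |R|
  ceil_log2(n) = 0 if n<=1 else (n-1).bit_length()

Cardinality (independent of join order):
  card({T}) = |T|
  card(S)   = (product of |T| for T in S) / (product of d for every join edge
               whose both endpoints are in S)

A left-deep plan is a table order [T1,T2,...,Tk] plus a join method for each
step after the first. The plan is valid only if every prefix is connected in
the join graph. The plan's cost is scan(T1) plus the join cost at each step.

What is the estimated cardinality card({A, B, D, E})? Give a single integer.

2000000

Tables in S: A(500), B(250), D(200), E(40)
Edges inside S: E-B(d=5), E-A(d=5), E-D(d=20)
numerator = 500 * 250 * 200 * 40 = 1000000000
denominator = 5 * 5 * 20 = 500
card(S) = 1000000000 / 500 = 2000000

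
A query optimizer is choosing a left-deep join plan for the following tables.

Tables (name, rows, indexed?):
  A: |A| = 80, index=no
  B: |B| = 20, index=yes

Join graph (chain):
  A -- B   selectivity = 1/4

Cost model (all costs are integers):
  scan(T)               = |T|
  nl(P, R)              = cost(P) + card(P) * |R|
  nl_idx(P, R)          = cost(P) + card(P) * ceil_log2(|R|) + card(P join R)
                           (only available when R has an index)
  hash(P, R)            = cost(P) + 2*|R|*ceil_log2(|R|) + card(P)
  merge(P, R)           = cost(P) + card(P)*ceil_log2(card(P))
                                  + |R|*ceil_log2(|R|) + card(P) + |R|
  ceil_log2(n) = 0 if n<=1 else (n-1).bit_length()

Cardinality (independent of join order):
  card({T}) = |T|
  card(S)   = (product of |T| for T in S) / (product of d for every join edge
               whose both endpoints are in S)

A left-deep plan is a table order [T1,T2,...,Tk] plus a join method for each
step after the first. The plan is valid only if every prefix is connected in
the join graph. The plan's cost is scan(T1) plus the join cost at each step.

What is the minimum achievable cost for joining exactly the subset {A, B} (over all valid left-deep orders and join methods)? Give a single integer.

360

Selinger DP over subsets of {A,B}:
  {A}: scan cost=80, card=80
  {B}: scan cost=20, card=20
  {AB}: card=400; try (B,hash)→360, (A,merge)→780, (B,merge)→840, (B,nl_idx)→880, (A,hash)→1160, (A,nl)→1620 …(+1); best=360 via (B,hash)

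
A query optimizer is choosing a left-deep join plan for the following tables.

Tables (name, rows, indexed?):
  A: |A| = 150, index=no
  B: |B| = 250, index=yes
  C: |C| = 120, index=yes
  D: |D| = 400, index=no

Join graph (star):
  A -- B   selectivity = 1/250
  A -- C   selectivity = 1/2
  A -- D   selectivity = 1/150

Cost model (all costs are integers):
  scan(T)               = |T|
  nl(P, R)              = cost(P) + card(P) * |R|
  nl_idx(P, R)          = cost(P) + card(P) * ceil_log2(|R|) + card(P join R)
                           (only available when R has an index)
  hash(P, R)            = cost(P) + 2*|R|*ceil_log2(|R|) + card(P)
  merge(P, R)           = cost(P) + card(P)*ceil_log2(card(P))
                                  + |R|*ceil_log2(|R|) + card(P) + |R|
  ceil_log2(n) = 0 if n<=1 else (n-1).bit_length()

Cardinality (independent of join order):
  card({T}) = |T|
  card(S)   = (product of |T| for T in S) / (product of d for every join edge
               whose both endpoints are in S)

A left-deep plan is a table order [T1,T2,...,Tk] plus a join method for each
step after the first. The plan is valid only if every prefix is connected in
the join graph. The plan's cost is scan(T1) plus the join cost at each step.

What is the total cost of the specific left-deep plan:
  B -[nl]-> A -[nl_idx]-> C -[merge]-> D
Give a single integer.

186800

step 1: scan B: cost=250, card=250
step 2: join A via nl
    card(P join A) = 250*150/(250) = 150
    cost = 250 + 250*150 = 37750
step 3: join C via nl_idx
    card(P join C) = 150*120/(2) = 9000
    cost = 37750 + 150*7 + 9000 = 47800
step 4: join D via merge
    card(P join D) = 9000*400/(150) = 24000
    cost = 47800 + 9000*14 + 400*9 + 9000 + 400 = 186800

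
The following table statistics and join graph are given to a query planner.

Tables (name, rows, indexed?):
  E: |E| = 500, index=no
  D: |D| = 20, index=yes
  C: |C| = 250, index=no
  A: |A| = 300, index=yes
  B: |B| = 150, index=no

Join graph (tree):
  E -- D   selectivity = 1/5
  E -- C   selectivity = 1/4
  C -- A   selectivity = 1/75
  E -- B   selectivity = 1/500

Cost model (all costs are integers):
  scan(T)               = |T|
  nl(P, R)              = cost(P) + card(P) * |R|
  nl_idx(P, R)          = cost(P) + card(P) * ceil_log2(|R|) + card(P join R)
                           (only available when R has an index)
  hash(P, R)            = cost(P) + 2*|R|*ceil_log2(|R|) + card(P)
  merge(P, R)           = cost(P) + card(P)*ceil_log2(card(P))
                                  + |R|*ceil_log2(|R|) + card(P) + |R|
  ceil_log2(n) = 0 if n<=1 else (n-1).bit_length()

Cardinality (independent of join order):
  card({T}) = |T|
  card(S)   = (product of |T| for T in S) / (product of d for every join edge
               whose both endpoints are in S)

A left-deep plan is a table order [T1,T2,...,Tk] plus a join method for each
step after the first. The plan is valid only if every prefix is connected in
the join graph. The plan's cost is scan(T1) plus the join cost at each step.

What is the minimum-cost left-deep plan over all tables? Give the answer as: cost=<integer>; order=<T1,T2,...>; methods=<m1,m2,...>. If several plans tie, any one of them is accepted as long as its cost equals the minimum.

cost=51250; order=E,B,D,C,A; methods=hash,hash,hash,hash

Selinger DP (subsets sized 1..n):
  {E}: scan cost=500, card=500
  {D}: scan cost=20, card=20
  {C}: scan cost=250, card=250
  {A}: scan cost=300, card=300
  {B}: scan cost=150, card=150
  {DE}: card=2000; try (D,hash)→1200, (D,nl_idx)→5000, (E,merge)→5140, (D,merge)→5620, (E,hash)→9040, (E,nl)→10020 …(+1); best=1200 via (D,hash)
  {CE}: card=31250; try (C,hash)→5000, (E,merge)→7500, (C,merge)→7750, (E,hash)→9500, (E,nl)→125250, (C,nl)→125500; best=5000 via (C,hash)
  {BE}: card=150; try (B,hash)→3400, (E,merge)→6500, (B,merge)→6850, (E,hash)→9300, (E,nl)→75150, (B,nl)→75500; best=3400 via (B,hash)
  {AC}: card=1000; try (A,nl_idx)→3500, (C,hash)→4600, (A,merge)→5500, (C,merge)→5550, (A,hash)→5900, (A,nl)→75250 …(+1); best=3500 via (A,nl_idx)
  {CDE}: card=125000; try (C,hash)→7200, (C,merge)→27450, (D,hash)→36450, (D,nl_idx)→286250, (C,nl)→501200, (D,merge)→505120 …(+1); best=7200 via (C,hash)
  {BDE}: card=600; try (D,hash)→3750, (D,nl_idx)→4750, (D,merge)→4870, (B,hash)→5600, (D,nl)→6400, (B,merge)→26550 …(+1); best=3750 via (D,hash)
  {ACE}: card=125000; try (E,hash)→13500, (E,merge)→19500, (A,hash)→41650, (A,nl_idx)→411250, (E,nl)→503500, (A,merge)→508000 …(+1); best=13500 via (E,hash)
  {BCE}: card=9375; try (C,merge)→7000, (C,hash)→7550, (B,hash)→38650, (C,nl)→40900, (B,merge)→506350, (B,nl)→4692500; best=7000 via (C,merge)
  {ACDE}: card=500000; try (A,hash)→137600, (D,hash)→138700, (D,nl_idx)→1138500, (A,nl_idx)→1632200, (A,merge)→2260200, (D,merge)→2263620 …(+2); best=137600 via (A,hash)
  {BCDE}: card=37500; try (C,hash)→8350, (C,merge)→12600, (D,hash)→16575, (D,nl_idx)→91375, (B,hash)→134600, (D,merge)→147745 …(+4); best=8350 via (C,hash)
  {ABCE}: card=37500; try (A,hash)→21775, (A,nl_idx)→128875, (B,hash)→140900, (A,merge)→150625, (B,merge)→2264850, (A,nl)→2819500 …(+1); best=21775 via (A,hash)
  {ABCDE}: card=150000; try (A,hash)→51250, (D,hash)→59475, (D,nl_idx)→359275, (A,nl_idx)→495850, (B,hash)→640000, (A,merge)→648850 …(+5); best=51250 via (A,hash)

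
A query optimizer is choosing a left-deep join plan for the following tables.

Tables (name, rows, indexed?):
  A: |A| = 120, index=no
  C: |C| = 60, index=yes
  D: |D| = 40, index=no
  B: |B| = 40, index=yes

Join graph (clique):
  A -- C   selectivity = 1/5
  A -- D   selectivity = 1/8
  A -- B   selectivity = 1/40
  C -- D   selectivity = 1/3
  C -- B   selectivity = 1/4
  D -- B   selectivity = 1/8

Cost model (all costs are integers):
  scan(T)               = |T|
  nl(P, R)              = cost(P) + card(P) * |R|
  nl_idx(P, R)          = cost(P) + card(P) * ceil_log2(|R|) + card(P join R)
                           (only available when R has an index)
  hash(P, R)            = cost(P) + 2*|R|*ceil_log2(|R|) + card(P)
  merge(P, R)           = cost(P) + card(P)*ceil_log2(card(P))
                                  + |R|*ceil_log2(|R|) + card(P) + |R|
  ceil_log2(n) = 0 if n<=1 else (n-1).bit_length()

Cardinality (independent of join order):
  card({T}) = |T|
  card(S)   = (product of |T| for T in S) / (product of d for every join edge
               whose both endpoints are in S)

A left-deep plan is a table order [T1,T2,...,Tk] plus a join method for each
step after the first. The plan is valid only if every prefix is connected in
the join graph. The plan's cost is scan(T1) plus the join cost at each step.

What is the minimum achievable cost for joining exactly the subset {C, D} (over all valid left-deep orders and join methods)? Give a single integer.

Selinger DP over subsets of {C,D}:
  {C}: scan cost=60, card=60
  {D}: scan cost=40, card=40
  {CD}: card=800; try (D,hash)→600, (C,merge)→740, (D,merge)→760, (C,hash)→800, (C,nl_idx)→1080, (C,nl)→2440 …(+1); best=600 via (D,hash)

600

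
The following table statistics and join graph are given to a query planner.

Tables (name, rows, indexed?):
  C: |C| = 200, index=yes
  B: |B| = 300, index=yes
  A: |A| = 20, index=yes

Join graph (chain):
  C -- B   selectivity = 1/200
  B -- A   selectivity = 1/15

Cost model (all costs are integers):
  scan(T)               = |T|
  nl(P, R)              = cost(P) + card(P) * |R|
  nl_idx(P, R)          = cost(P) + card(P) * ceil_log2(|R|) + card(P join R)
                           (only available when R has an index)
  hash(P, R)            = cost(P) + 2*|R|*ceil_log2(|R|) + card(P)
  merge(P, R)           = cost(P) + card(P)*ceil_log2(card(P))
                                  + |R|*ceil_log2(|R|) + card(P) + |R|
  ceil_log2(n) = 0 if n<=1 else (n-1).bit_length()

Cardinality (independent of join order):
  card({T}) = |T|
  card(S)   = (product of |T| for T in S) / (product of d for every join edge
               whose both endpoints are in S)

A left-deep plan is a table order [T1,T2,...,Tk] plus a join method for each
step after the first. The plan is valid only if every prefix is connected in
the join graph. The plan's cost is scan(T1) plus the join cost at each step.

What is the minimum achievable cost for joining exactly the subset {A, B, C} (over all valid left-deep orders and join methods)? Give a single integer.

2800

Selinger DP over subsets of {A,B,C}:
  {C}: scan cost=200, card=200
  {B}: scan cost=300, card=300
  {A}: scan cost=20, card=20
  {BC}: card=300; try (B,nl_idx)→2300, (C,nl_idx)→3000, (C,hash)→3800, (B,merge)→5000, (C,merge)→5100, (B,hash)→5800 …(+2); best=2300 via (B,nl_idx)
  {AB}: card=400; try (B,nl_idx)→600, (A,hash)→800, (A,nl_idx)→2200, (B,merge)→3140, (A,merge)→3420, (B,hash)→5440 …(+2); best=600 via (B,nl_idx)
  {ABC}: card=400; try (A,hash)→2800, (C,hash)→4200, (C,nl_idx)→4200, (A,nl_idx)→4200, (A,merge)→5420, (C,merge)→6400 …(+2); best=2800 via (A,hash)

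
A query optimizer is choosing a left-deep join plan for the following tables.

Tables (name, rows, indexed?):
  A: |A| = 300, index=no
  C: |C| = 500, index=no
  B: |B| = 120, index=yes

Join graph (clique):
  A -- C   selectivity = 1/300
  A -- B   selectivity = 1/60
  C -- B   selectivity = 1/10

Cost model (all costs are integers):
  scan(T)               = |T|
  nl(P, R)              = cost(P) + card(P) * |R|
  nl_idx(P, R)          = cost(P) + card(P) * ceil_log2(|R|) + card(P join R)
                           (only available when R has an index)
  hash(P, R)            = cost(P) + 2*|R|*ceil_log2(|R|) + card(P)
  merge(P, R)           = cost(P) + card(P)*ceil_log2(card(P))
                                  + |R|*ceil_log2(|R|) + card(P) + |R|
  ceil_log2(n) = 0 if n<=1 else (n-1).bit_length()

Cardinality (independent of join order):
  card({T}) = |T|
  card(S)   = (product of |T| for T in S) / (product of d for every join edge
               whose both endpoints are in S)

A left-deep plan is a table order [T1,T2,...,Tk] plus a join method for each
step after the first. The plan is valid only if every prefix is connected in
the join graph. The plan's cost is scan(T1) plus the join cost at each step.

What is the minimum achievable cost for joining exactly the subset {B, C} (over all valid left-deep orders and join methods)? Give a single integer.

2680

Selinger DP over subsets of {B,C}:
  {C}: scan cost=500, card=500
  {B}: scan cost=120, card=120
  {BC}: card=6000; try (B,hash)→2680, (C,merge)→6080, (B,merge)→6460, (C,hash)→9240, (B,nl_idx)→10000, (C,nl)→60120 …(+1); best=2680 via (B,hash)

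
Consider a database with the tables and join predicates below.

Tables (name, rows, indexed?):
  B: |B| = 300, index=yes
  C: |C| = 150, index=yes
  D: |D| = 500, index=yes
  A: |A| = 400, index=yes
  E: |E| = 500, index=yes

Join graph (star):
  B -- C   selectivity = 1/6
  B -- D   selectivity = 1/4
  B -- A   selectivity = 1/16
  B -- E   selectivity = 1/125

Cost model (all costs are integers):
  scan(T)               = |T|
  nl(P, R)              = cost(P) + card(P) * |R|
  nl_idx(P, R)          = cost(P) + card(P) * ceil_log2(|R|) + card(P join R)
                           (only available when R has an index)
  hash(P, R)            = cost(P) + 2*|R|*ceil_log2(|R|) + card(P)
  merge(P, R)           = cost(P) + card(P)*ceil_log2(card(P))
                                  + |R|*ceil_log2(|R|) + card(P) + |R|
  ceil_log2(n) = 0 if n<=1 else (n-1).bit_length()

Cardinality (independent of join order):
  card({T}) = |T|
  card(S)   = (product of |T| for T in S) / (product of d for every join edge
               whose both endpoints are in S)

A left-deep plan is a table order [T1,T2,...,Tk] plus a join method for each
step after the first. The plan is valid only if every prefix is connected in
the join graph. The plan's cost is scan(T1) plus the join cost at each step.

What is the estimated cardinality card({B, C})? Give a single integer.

Tables in S: B(300), C(150)
Edges inside S: B-C(d=6)
numerator = 300 * 150 = 45000
denominator = 6 = 6
card(S) = 45000 / 6 = 7500

7500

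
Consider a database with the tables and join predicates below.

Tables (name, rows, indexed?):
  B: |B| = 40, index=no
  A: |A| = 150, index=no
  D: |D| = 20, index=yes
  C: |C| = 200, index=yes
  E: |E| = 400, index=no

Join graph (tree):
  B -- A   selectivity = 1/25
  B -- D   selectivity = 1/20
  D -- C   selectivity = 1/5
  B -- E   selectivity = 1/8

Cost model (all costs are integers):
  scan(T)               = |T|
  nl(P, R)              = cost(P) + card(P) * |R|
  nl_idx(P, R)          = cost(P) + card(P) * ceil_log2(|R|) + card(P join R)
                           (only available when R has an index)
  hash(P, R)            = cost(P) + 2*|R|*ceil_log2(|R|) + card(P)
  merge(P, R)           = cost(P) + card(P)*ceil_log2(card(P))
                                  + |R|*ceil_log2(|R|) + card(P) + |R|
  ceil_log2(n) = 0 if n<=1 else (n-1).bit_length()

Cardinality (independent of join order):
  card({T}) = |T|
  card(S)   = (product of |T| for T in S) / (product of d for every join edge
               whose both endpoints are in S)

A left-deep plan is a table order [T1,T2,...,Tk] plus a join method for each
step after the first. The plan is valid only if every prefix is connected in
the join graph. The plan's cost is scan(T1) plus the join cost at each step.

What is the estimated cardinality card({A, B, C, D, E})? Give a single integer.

480000

Tables in S: A(150), B(40), C(200), D(20), E(400)
Edges inside S: B-A(d=25), B-D(d=20), D-C(d=5), B-E(d=8)
numerator = 150 * 40 * 200 * 20 * 400 = 9600000000
denominator = 25 * 20 * 5 * 8 = 20000
card(S) = 9600000000 / 20000 = 480000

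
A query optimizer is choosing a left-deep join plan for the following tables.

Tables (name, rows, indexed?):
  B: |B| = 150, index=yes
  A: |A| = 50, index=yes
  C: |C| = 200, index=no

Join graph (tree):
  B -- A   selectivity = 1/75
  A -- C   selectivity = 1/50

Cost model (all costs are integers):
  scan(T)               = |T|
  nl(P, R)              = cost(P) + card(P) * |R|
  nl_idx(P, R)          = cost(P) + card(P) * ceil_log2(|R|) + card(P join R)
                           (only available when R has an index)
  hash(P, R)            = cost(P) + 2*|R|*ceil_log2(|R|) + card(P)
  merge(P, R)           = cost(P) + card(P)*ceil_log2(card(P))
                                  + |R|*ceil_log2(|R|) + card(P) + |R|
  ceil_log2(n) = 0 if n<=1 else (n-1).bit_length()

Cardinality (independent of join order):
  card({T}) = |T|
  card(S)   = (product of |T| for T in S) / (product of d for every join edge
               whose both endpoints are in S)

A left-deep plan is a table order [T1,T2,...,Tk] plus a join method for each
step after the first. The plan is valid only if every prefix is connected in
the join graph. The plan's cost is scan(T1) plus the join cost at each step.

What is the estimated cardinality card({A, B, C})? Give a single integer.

Tables in S: A(50), B(150), C(200)
Edges inside S: B-A(d=75), A-C(d=50)
numerator = 50 * 150 * 200 = 1500000
denominator = 75 * 50 = 3750
card(S) = 1500000 / 3750 = 400

400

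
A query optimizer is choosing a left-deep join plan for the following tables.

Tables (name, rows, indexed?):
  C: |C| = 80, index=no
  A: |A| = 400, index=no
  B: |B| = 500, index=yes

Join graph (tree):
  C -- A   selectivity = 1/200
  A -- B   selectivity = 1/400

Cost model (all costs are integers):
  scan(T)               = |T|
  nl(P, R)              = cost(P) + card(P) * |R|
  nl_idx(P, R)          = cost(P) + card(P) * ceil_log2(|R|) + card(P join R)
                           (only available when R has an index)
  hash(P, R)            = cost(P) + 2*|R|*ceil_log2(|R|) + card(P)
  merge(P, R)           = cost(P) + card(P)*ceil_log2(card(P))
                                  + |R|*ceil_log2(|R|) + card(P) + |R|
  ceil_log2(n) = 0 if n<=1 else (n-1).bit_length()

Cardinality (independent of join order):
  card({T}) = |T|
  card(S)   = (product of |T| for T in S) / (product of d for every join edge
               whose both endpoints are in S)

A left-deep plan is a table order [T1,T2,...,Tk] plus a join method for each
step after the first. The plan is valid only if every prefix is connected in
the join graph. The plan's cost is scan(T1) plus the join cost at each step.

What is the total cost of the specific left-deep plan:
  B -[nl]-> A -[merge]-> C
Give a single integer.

step 1: scan B: cost=500, card=500
step 2: join A via nl
    card(P join A) = 500*400/(400) = 500
    cost = 500 + 500*400 = 200500
step 3: join C via merge
    card(P join C) = 500*80/(200) = 200
    cost = 200500 + 500*9 + 80*7 + 500 + 80 = 206140

206140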